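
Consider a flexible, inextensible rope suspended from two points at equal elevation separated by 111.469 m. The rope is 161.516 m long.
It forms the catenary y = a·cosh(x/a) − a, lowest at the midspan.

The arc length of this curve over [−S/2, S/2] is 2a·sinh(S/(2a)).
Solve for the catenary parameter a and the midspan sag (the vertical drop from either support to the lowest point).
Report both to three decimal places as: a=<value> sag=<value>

a=36.043 sag=52.393

seed: a₀ = √(S³/(24(L−S))) = √(111.469³/(24·50.047)) = 33.957563
iter 1: u=1.641299  f(a)=+7.190e+00  f'(a)=-3.822e+00  a ← 33.957563 − (+7.190e+00/-3.822e+00) = 35.838761
iter 2: u=1.555146  f(a)=+6.407e-01  f'(a)=-3.169e+00  a ← 35.838761 − (+6.407e-01/-3.169e+00) = 36.040972
iter 3: u=1.546421  f(a)=+6.188e-03  f'(a)=-3.108e+00  a ← 36.040972 − (+6.188e-03/-3.108e+00) = 36.042963
iter 4: u=1.546335  f(a)=+5.894e-07  f'(a)=-3.107e+00  a ← 36.042963 − (+5.894e-07/-3.107e+00) = 36.042963
iter 5: u=1.546335  f(a)=+2.842e-14  f'(a)=-3.107e+00  a ← 36.042963 − (+2.842e-14/-3.107e+00) = 36.042963
converged: |Δa| < 1e-12 after 5 iterations
sag = a·(cosh(S/(2a)) − 1) = 36.042963·(cosh(1.546335) − 1) = 52.393171
T_max/T_min = cosh(S/(2a)) = 2.453631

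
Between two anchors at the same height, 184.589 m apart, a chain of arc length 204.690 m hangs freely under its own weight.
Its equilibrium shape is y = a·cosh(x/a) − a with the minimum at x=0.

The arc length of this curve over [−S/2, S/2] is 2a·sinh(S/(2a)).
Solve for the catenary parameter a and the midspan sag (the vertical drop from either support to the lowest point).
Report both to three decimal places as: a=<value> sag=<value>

a=116.001 sag=38.695

seed: a₀ = √(S³/(24(L−S))) = √(184.589³/(24·20.101)) = 114.181113
iter 1: u=0.808317  f(a)=+6.670e-01  f'(a)=-3.756e-01  a ← 114.181113 − (+6.670e-01/-3.756e-01) = 115.956718
iter 2: u=0.795939  f(a)=+1.588e-02  f'(a)=-3.579e-01  a ← 115.956718 − (+1.588e-02/-3.579e-01) = 116.001073
iter 3: u=0.795635  f(a)=+9.483e-06  f'(a)=-3.575e-01  a ← 116.001073 − (+9.483e-06/-3.575e-01) = 116.001100
iter 4: u=0.795635  f(a)=+3.354e-12  f'(a)=-3.575e-01  a ← 116.001100 − (+3.354e-12/-3.575e-01) = 116.001100
converged: |Δa| < 1e-12 after 4 iterations
sag = a·(cosh(S/(2a)) − 1) = 116.001100·(cosh(0.795635) − 1) = 38.694583
T_max/T_min = cosh(S/(2a)) = 1.333571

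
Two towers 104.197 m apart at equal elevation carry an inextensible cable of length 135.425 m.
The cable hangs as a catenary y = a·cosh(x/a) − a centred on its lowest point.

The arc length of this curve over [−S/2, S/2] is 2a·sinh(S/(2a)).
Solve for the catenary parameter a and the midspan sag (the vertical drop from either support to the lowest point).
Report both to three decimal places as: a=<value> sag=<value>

a=40.490 sag=38.405

seed: a₀ = √(S³/(24(L−S))) = √(104.197³/(24·31.228)) = 38.851261
iter 1: u=1.340973  f(a)=+2.931e+00  f'(a)=-1.916e+00  a ← 38.851261 − (+2.931e+00/-1.916e+00) = 40.381134
iter 2: u=1.290169  f(a)=+1.820e-01  f'(a)=-1.685e+00  a ← 40.381134 − (+1.820e-01/-1.685e+00) = 40.489180
iter 3: u=1.286726  f(a)=+8.048e-04  f'(a)=-1.670e+00  a ← 40.489180 − (+8.048e-04/-1.670e+00) = 40.489662
iter 4: u=1.286711  f(a)=+1.589e-08  f'(a)=-1.670e+00  a ← 40.489662 − (+1.589e-08/-1.670e+00) = 40.489662
iter 5: u=1.286711  f(a)=+0.000e+00  f'(a)=-1.670e+00  a ← 40.489662 − (+0.000e+00/-1.670e+00) = 40.489662
converged: |Δa| < 1e-12 after 5 iterations
sag = a·(cosh(S/(2a)) − 1) = 40.489662·(cosh(1.286711) − 1) = 38.405175
T_max/T_min = cosh(S/(2a)) = 1.948518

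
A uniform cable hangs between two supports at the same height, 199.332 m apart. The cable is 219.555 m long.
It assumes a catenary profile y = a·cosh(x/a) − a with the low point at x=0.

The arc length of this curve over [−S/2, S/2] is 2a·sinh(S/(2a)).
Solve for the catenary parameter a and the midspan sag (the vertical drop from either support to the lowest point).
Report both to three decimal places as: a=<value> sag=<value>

a=129.643 sag=40.235

seed: a₀ = √(S³/(24(L−S))) = √(199.332³/(24·20.223)) = 127.743004
iter 1: u=0.780207  f(a)=+6.245e-01  f'(a)=-3.363e-01  a ← 127.743004 − (+6.245e-01/-3.363e-01) = 129.599903
iter 2: u=0.769028  f(a)=+1.388e-02  f'(a)=-3.215e-01  a ← 129.599903 − (+1.388e-02/-3.215e-01) = 129.643066
iter 3: u=0.768772  f(a)=+7.198e-06  f'(a)=-3.212e-01  a ← 129.643066 − (+7.198e-06/-3.212e-01) = 129.643088
iter 4: u=0.768772  f(a)=+1.933e-12  f'(a)=-3.212e-01  a ← 129.643088 − (+1.933e-12/-3.212e-01) = 129.643088
converged: |Δa| < 1e-12 after 4 iterations
sag = a·(cosh(S/(2a)) − 1) = 129.643088·(cosh(0.768772) − 1) = 40.234603
T_max/T_min = cosh(S/(2a)) = 1.310349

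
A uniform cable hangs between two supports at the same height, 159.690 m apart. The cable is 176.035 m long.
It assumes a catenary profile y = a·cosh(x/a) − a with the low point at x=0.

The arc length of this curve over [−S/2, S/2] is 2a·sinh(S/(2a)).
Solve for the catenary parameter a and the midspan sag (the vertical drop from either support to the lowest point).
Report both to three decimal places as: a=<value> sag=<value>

a=103.416 sag=32.385

seed: a₀ = √(S³/(24(L−S))) = √(159.690³/(24·16.345)) = 101.886935
iter 1: u=0.783663  f(a)=+5.093e-01  f'(a)=-3.410e-01  a ← 101.886935 − (+5.093e-01/-3.410e-01) = 103.380533
iter 2: u=0.772341  f(a)=+1.142e-02  f'(a)=-3.259e-01  a ← 103.380533 − (+1.142e-02/-3.259e-01) = 103.415564
iter 3: u=0.772079  f(a)=+6.026e-06  f'(a)=-3.255e-01  a ← 103.415564 − (+6.026e-06/-3.255e-01) = 103.415583
iter 4: u=0.772079  f(a)=+1.705e-12  f'(a)=-3.255e-01  a ← 103.415583 − (+1.705e-12/-3.255e-01) = 103.415583
converged: |Δa| < 1e-12 after 4 iterations
sag = a·(cosh(S/(2a)) − 1) = 103.415583·(cosh(0.772079) − 1) = 32.385239
T_max/T_min = cosh(S/(2a)) = 1.313156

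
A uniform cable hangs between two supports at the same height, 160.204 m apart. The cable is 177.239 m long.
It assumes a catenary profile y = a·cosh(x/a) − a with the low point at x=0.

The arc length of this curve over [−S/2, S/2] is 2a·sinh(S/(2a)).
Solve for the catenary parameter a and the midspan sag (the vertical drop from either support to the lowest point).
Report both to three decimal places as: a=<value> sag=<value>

a=101.846 sag=33.158

seed: a₀ = √(S³/(24(L−S))) = √(160.204³/(24·17.035)) = 100.284391
iter 1: u=0.798748  f(a)=+5.517e-01  f'(a)=-3.619e-01  a ← 100.284391 − (+5.517e-01/-3.619e-01) = 101.808931
iter 2: u=0.786788  f(a)=+1.283e-02  f'(a)=-3.452e-01  a ← 101.808931 − (+1.283e-02/-3.452e-01) = 101.846103
iter 3: u=0.786500  f(a)=+7.310e-06  f'(a)=-3.449e-01  a ← 101.846103 − (+7.310e-06/-3.449e-01) = 101.846124
iter 4: u=0.786500  f(a)=+2.387e-12  f'(a)=-3.449e-01  a ← 101.846124 − (+2.387e-12/-3.449e-01) = 101.846124
converged: |Δa| < 1e-12 after 4 iterations
sag = a·(cosh(S/(2a)) − 1) = 101.846124·(cosh(0.786500) − 1) = 33.157760
T_max/T_min = cosh(S/(2a)) = 1.325567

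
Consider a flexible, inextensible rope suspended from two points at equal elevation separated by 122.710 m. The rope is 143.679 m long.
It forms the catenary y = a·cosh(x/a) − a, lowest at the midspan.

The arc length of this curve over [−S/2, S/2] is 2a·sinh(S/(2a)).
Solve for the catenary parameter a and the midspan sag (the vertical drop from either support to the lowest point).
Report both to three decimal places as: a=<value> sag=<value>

seed: a₀ = √(S³/(24(L−S))) = √(122.710³/(24·20.969)) = 60.593418
iter 1: u=1.012569  f(a)=+1.102e+00  f'(a)=-7.657e-01  a ← 60.593418 − (+1.102e+00/-7.657e-01) = 62.032028
iter 2: u=0.989086  f(a)=+4.045e-02  f'(a)=-7.104e-01  a ← 62.032028 − (+4.045e-02/-7.104e-01) = 62.088968
iter 3: u=0.988179  f(a)=+5.915e-05  f'(a)=-7.084e-01  a ← 62.088968 − (+5.915e-05/-7.084e-01) = 62.089051
iter 4: u=0.988177  f(a)=+1.269e-10  f'(a)=-7.083e-01  a ← 62.089051 − (+1.269e-10/-7.083e-01) = 62.089051
iter 5: u=0.988177  f(a)=+2.842e-14  f'(a)=-7.083e-01  a ← 62.089051 − (+2.842e-14/-7.083e-01) = 62.089051
converged: |Δa| < 1e-12 after 5 iterations
sag = a·(cosh(S/(2a)) − 1) = 62.089051·(cosh(0.988177) − 1) = 32.863379
T_max/T_min = cosh(S/(2a)) = 1.529294

a=62.089 sag=32.863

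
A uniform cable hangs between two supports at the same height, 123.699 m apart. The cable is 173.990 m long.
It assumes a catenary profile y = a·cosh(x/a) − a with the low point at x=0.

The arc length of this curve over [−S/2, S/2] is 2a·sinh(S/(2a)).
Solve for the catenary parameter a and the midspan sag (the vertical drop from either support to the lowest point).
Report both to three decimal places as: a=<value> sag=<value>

a=41.820 sag=54.705

seed: a₀ = √(S³/(24(L−S))) = √(123.699³/(24·50.291)) = 39.600305
iter 1: u=1.561844  f(a)=+6.502e+00  f'(a)=-3.216e+00  a ← 39.600305 − (+6.502e+00/-3.216e+00) = 41.622224
iter 2: u=1.485973  f(a)=+5.312e-01  f'(a)=-2.710e+00  a ← 41.622224 − (+5.312e-01/-2.710e+00) = 41.818225
iter 3: u=1.479008  f(a)=+4.242e-03  f'(a)=-2.667e+00  a ← 41.818225 − (+4.242e-03/-2.667e+00) = 41.819816
iter 4: u=1.478952  f(a)=+2.753e-07  f'(a)=-2.667e+00  a ← 41.819816 − (+2.753e-07/-2.667e+00) = 41.819816
iter 5: u=1.478952  f(a)=+5.684e-14  f'(a)=-2.667e+00  a ← 41.819816 − (+5.684e-14/-2.667e+00) = 41.819816
converged: |Δa| < 1e-12 after 5 iterations
sag = a·(cosh(S/(2a)) − 1) = 41.819816·(cosh(1.478952) − 1) = 54.704932
T_max/T_min = cosh(S/(2a)) = 2.308110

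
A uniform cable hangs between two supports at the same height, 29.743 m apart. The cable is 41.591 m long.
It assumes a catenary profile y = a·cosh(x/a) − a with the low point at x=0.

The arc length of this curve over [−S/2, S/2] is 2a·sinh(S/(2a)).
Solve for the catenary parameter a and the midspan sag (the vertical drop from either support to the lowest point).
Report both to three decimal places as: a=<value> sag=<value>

a=10.148 sag=12.991

seed: a₀ = √(S³/(24(L−S))) = √(29.743³/(24·11.848)) = 9.619423
iter 1: u=1.545987  f(a)=+1.499e+00  f'(a)=-3.105e+00  a ← 9.619423 − (+1.499e+00/-3.105e+00) = 10.102307
iter 2: u=1.472089  f(a)=+1.203e-01  f'(a)=-2.625e+00  a ← 10.102307 − (+1.203e-01/-2.625e+00) = 10.148133
iter 3: u=1.465442  f(a)=+9.235e-04  f'(a)=-2.585e+00  a ← 10.148133 − (+9.235e-04/-2.585e+00) = 10.148491
iter 4: u=1.465390  f(a)=+5.537e-08  f'(a)=-2.584e+00  a ← 10.148491 − (+5.537e-08/-2.584e+00) = 10.148491
iter 5: u=1.465390  f(a)=+0.000e+00  f'(a)=-2.584e+00  a ← 10.148491 − (+0.000e+00/-2.584e+00) = 10.148491
converged: |Δa| < 1e-12 after 5 iterations
sag = a·(cosh(S/(2a)) − 1) = 10.148491·(cosh(1.465390) − 1) = 12.991187
T_max/T_min = cosh(S/(2a)) = 2.280110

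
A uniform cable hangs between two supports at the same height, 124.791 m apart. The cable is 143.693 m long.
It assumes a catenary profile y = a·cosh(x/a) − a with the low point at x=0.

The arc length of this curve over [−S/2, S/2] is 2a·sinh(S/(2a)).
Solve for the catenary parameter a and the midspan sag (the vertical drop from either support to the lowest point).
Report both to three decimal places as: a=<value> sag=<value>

seed: a₀ = √(S³/(24(L−S))) = √(124.791³/(24·18.902)) = 65.450866
iter 1: u=0.953318  f(a)=+8.777e-01  f'(a)=-6.318e-01  a ← 65.450866 − (+8.777e-01/-6.318e-01) = 66.840099
iter 2: u=0.933504  f(a)=+2.872e-02  f'(a)=-5.911e-01  a ← 66.840099 − (+2.872e-02/-5.911e-01) = 66.888696
iter 3: u=0.932826  f(a)=+3.307e-05  f'(a)=-5.897e-01  a ← 66.888696 − (+3.307e-05/-5.897e-01) = 66.888752
iter 4: u=0.932825  f(a)=+4.394e-11  f'(a)=-5.897e-01  a ← 66.888752 − (+4.394e-11/-5.897e-01) = 66.888752
iter 5: u=0.932825  f(a)=+0.000e+00  f'(a)=-5.897e-01  a ← 66.888752 − (+0.000e+00/-5.897e-01) = 66.888752
converged: |Δa| < 1e-12 after 5 iterations
sag = a·(cosh(S/(2a)) − 1) = 66.888752·(cosh(0.932825) − 1) = 31.274503
T_max/T_min = cosh(S/(2a)) = 1.467560

a=66.889 sag=31.275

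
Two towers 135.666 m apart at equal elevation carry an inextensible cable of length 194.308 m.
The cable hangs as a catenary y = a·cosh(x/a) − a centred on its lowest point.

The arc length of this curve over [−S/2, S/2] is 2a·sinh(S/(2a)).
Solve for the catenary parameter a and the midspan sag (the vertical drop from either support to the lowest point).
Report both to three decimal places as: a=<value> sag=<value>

a=44.619 sag=62.291

seed: a₀ = √(S³/(24(L−S))) = √(135.666³/(24·58.642)) = 42.120791
iter 1: u=1.610440  f(a)=+8.091e+00  f'(a)=-3.577e+00  a ← 42.120791 − (+8.091e+00/-3.577e+00) = 44.382951
iter 2: u=1.528357  f(a)=+6.976e-01  f'(a)=-2.984e+00  a ← 44.382951 − (+6.976e-01/-2.984e+00) = 44.616686
iter 3: u=1.520350  f(a)=+6.265e-03  f'(a)=-2.931e+00  a ← 44.616686 − (+6.265e-03/-2.931e+00) = 44.618824
iter 4: u=1.520278  f(a)=+5.154e-07  f'(a)=-2.931e+00  a ← 44.618824 − (+5.154e-07/-2.931e+00) = 44.618824
iter 5: u=1.520278  f(a)=+5.684e-14  f'(a)=-2.931e+00  a ← 44.618824 − (+5.684e-14/-2.931e+00) = 44.618824
converged: |Δa| < 1e-12 after 5 iterations
sag = a·(cosh(S/(2a)) − 1) = 44.618824·(cosh(1.520278) − 1) = 62.291134
T_max/T_min = cosh(S/(2a)) = 2.396073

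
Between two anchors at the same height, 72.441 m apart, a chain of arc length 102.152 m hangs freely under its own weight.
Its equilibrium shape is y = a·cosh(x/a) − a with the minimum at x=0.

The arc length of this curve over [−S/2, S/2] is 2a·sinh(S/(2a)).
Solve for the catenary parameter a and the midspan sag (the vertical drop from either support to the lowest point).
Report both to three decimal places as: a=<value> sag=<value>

a=24.394 sag=32.208

seed: a₀ = √(S³/(24(L−S))) = √(72.441³/(24·29.711)) = 23.089387
iter 1: u=1.568708  f(a)=+3.877e+00  f'(a)=-3.265e+00  a ← 23.089387 − (+3.877e+00/-3.265e+00) = 24.276895
iter 2: u=1.491974  f(a)=+3.192e-01  f'(a)=-2.748e+00  a ← 24.276895 − (+3.192e-01/-2.748e+00) = 24.393065
iter 3: u=1.484869  f(a)=+2.592e-03  f'(a)=-2.703e+00  a ← 24.393065 − (+2.592e-03/-2.703e+00) = 24.394024
iter 4: u=1.484810  f(a)=+1.740e-07  f'(a)=-2.703e+00  a ← 24.394024 − (+1.740e-07/-2.703e+00) = 24.394024
iter 5: u=1.484810  f(a)=-1.421e-14  f'(a)=-2.703e+00  a ← 24.394024 − (-1.421e-14/-2.703e+00) = 24.394024
converged: |Δa| < 1e-12 after 5 iterations
sag = a·(cosh(S/(2a)) − 1) = 24.394024·(cosh(1.484810) − 1) = 32.208327
T_max/T_min = cosh(S/(2a)) = 2.320337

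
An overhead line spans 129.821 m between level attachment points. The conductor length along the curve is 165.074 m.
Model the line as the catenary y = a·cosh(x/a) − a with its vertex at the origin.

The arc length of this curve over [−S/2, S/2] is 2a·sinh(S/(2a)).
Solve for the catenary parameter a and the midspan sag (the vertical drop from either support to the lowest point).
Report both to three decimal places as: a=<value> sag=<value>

a=52.807 sag=45.178

seed: a₀ = √(S³/(24(L−S))) = √(129.821³/(24·35.253)) = 50.852670
iter 1: u=1.276442  f(a)=+2.986e+00  f'(a)=-1.626e+00  a ← 50.852670 − (+2.986e+00/-1.626e+00) = 52.689080
iter 2: u=1.231954  f(a)=+1.694e-01  f'(a)=-1.446e+00  a ← 52.689080 − (+1.694e-01/-1.446e+00) = 52.806187
iter 3: u=1.229221  f(a)=+6.174e-04  f'(a)=-1.436e+00  a ← 52.806187 − (+6.174e-04/-1.436e+00) = 52.806617
iter 4: u=1.229211  f(a)=+8.271e-09  f'(a)=-1.436e+00  a ← 52.806617 − (+8.271e-09/-1.436e+00) = 52.806617
iter 5: u=1.229211  f(a)=+2.842e-14  f'(a)=-1.436e+00  a ← 52.806617 − (+2.842e-14/-1.436e+00) = 52.806617
converged: |Δa| < 1e-12 after 5 iterations
sag = a·(cosh(S/(2a)) − 1) = 52.806617·(cosh(1.229211) − 1) = 45.177541
T_max/T_min = cosh(S/(2a)) = 1.855528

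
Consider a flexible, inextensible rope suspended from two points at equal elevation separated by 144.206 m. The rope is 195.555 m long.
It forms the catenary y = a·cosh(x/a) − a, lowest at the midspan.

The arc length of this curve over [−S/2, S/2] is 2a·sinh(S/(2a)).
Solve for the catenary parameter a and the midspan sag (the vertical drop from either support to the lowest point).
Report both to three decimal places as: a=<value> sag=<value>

a=51.774 sag=58.865

seed: a₀ = √(S³/(24(L−S))) = √(144.206³/(24·51.349)) = 49.329121
iter 1: u=1.461672  f(a)=+5.773e+00  f'(a)=-2.562e+00  a ← 49.329121 − (+5.773e+00/-2.562e+00) = 51.582356
iter 2: u=1.397823  f(a)=+4.191e-01  f'(a)=-2.202e+00  a ← 51.582356 − (+4.191e-01/-2.202e+00) = 51.772653
iter 3: u=1.392685  f(a)=+2.591e-03  f'(a)=-2.175e+00  a ← 51.772653 − (+2.591e-03/-2.175e+00) = 51.773844
iter 4: u=1.392653  f(a)=+1.004e-07  f'(a)=-2.175e+00  a ← 51.773844 − (+1.004e-07/-2.175e+00) = 51.773844
iter 5: u=1.392653  f(a)=+0.000e+00  f'(a)=-2.175e+00  a ← 51.773844 − (+0.000e+00/-2.175e+00) = 51.773844
converged: |Δa| < 1e-12 after 5 iterations
sag = a·(cosh(S/(2a)) − 1) = 51.773844·(cosh(1.392653) − 1) = 58.865075
T_max/T_min = cosh(S/(2a)) = 2.136966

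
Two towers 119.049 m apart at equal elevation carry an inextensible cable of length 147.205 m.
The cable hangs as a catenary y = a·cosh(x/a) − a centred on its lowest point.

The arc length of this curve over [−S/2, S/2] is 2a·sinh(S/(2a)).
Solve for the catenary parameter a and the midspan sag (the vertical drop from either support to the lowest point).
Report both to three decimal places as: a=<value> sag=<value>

seed: a₀ = √(S³/(24(L−S))) = √(119.049³/(24·28.156)) = 49.968640
iter 1: u=1.191237  f(a)=+2.067e+00  f'(a)=-1.295e+00  a ← 49.968640 − (+2.067e+00/-1.295e+00) = 51.564222
iter 2: u=1.154376  f(a)=+1.031e-01  f'(a)=-1.169e+00  a ← 51.564222 − (+1.031e-01/-1.169e+00) = 51.652439
iter 3: u=1.152404  f(a)=+2.866e-04  f'(a)=-1.162e+00  a ← 51.652439 − (+2.866e-04/-1.162e+00) = 51.652686
iter 4: u=1.152399  f(a)=+2.227e-09  f'(a)=-1.162e+00  a ← 51.652686 − (+2.227e-09/-1.162e+00) = 51.652686
iter 5: u=1.152399  f(a)=+0.000e+00  f'(a)=-1.162e+00  a ← 51.652686 − (+0.000e+00/-1.162e+00) = 51.652686
converged: |Δa| < 1e-12 after 5 iterations
sag = a·(cosh(S/(2a)) − 1) = 51.652686·(cosh(1.152399) − 1) = 38.265766
T_max/T_min = cosh(S/(2a)) = 1.740828

a=51.653 sag=38.266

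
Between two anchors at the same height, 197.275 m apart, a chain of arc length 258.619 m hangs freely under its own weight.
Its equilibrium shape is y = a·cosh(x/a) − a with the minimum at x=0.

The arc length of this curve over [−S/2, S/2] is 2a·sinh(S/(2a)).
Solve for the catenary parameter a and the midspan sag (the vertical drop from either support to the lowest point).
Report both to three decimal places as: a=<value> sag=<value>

seed: a₀ = √(S³/(24(L−S))) = √(197.275³/(24·61.344)) = 72.213170
iter 1: u=1.365921  f(a)=+5.984e+00  f'(a)=-2.038e+00  a ← 72.213170 − (+5.984e+00/-2.038e+00) = 75.149401
iter 2: u=1.312552  f(a)=+3.843e-01  f'(a)=-1.784e+00  a ← 75.149401 − (+3.843e-01/-1.784e+00) = 75.364848
iter 3: u=1.308800  f(a)=+1.826e-03  f'(a)=-1.767e+00  a ← 75.364848 − (+1.826e-03/-1.767e+00) = 75.365881
iter 4: u=1.308782  f(a)=+4.165e-08  f'(a)=-1.767e+00  a ← 75.365881 − (+4.165e-08/-1.767e+00) = 75.365881
iter 5: u=1.308782  f(a)=-5.684e-14  f'(a)=-1.767e+00  a ← 75.365881 − (-5.684e-14/-1.767e+00) = 75.365881
converged: |Δa| < 1e-12 after 5 iterations
sag = a·(cosh(S/(2a)) − 1) = 75.365881·(cosh(1.308782) − 1) = 74.303631
T_max/T_min = cosh(S/(2a)) = 1.985905

a=75.366 sag=74.304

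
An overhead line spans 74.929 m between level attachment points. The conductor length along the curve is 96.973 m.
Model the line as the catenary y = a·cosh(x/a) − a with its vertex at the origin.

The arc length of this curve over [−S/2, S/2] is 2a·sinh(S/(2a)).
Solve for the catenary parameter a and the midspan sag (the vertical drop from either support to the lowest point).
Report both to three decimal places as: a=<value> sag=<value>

seed: a₀ = √(S³/(24(L−S))) = √(74.929³/(24·22.044)) = 28.198375
iter 1: u=1.328605  f(a)=+2.029e+00  f'(a)=-1.857e+00  a ← 28.198375 − (+2.029e+00/-1.857e+00) = 29.290943
iter 2: u=1.279047  f(a)=+1.239e-01  f'(a)=-1.637e+00  a ← 29.290943 − (+1.239e-01/-1.637e+00) = 29.366638
iter 3: u=1.275750  f(a)=+5.284e-04  f'(a)=-1.623e+00  a ← 29.366638 − (+5.284e-04/-1.623e+00) = 29.366963
iter 4: u=1.275736  f(a)=+9.698e-09  f'(a)=-1.623e+00  a ← 29.366963 − (+9.698e-09/-1.623e+00) = 29.366963
iter 5: u=1.275736  f(a)=-1.421e-14  f'(a)=-1.623e+00  a ← 29.366963 − (-1.421e-14/-1.623e+00) = 29.366963
converged: |Δa| < 1e-12 after 5 iterations
sag = a·(cosh(S/(2a)) − 1) = 29.366963·(cosh(1.275736) − 1) = 27.319536
T_max/T_min = cosh(S/(2a)) = 1.930281

a=29.367 sag=27.320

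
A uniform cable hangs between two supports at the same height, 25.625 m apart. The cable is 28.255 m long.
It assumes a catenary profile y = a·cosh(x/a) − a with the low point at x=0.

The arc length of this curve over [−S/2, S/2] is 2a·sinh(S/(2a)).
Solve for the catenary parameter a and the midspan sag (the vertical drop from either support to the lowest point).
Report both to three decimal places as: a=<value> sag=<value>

seed: a₀ = √(S³/(24(L−S))) = √(25.625³/(24·2.630)) = 16.327223
iter 1: u=0.784732  f(a)=+8.218e-02  f'(a)=-3.424e-01  a ← 16.327223 − (+8.218e-02/-3.424e-01) = 16.567193
iter 2: u=0.773366  f(a)=+1.847e-03  f'(a)=-3.272e-01  a ← 16.567193 − (+1.847e-03/-3.272e-01) = 16.572837
iter 3: u=0.773102  f(a)=+9.803e-07  f'(a)=-3.269e-01  a ← 16.572837 − (+9.803e-07/-3.269e-01) = 16.572840
iter 4: u=0.773102  f(a)=+2.807e-13  f'(a)=-3.269e-01  a ← 16.572840 − (+2.807e-13/-3.269e-01) = 16.572840
converged: |Δa| < 1e-12 after 4 iterations
sag = a·(cosh(S/(2a)) − 1) = 16.572840·(cosh(0.773102) − 1) = 5.204333
T_max/T_min = cosh(S/(2a)) = 1.314028

a=16.573 sag=5.204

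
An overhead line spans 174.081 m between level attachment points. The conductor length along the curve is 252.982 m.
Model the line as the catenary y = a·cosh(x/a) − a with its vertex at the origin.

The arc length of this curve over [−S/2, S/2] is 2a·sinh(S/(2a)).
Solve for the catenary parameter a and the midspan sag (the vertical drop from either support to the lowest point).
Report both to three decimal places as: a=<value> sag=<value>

a=56.051 sag=82.303

seed: a₀ = √(S³/(24(L−S))) = √(174.081³/(24·78.901)) = 52.781312
iter 1: u=1.649078  f(a)=+1.145e+01  f'(a)=-3.886e+00  a ← 52.781312 − (+1.145e+01/-3.886e+00) = 55.727891
iter 2: u=1.561884  f(a)=+1.029e+00  f'(a)=-3.216e+00  a ← 55.727891 − (+1.029e+00/-3.216e+00) = 56.047755
iter 3: u=1.552970  f(a)=+1.012e-02  f'(a)=-3.153e+00  a ← 56.047755 − (+1.012e-02/-3.153e+00) = 56.050963
iter 4: u=1.552881  f(a)=+9.994e-07  f'(a)=-3.153e+00  a ← 56.050963 − (+9.994e-07/-3.153e+00) = 56.050964
iter 5: u=1.552881  f(a)=+2.842e-14  f'(a)=-3.153e+00  a ← 56.050964 − (+2.842e-14/-3.153e+00) = 56.050964
converged: |Δa| < 1e-12 after 5 iterations
sag = a·(cosh(S/(2a)) − 1) = 56.050964·(cosh(1.552881) − 1) = 82.302510
T_max/T_min = cosh(S/(2a)) = 2.468351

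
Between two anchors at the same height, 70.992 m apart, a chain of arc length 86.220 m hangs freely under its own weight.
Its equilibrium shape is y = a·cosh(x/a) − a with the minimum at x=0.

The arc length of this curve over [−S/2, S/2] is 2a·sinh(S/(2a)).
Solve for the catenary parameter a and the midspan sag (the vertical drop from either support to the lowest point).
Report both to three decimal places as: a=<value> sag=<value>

a=32.249 sag=21.588

seed: a₀ = √(S³/(24(L−S))) = √(70.992³/(24·15.228)) = 31.288667
iter 1: u=1.134468  f(a)=+1.011e+00  f'(a)=-1.105e+00  a ← 31.288667 − (+1.011e+00/-1.105e+00) = 32.203516
iter 2: u=1.102240  f(a)=+4.601e-02  f'(a)=-1.006e+00  a ← 32.203516 − (+4.601e-02/-1.006e+00) = 32.249253
iter 3: u=1.100677  f(a)=+1.055e-04  f'(a)=-1.001e+00  a ← 32.249253 − (+1.055e-04/-1.001e+00) = 32.249359
iter 4: u=1.100673  f(a)=+5.572e-10  f'(a)=-1.001e+00  a ← 32.249359 − (+5.572e-10/-1.001e+00) = 32.249359
iter 5: u=1.100673  f(a)=-1.421e-14  f'(a)=-1.001e+00  a ← 32.249359 − (-1.421e-14/-1.001e+00) = 32.249359
converged: |Δa| < 1e-12 after 5 iterations
sag = a·(cosh(S/(2a)) − 1) = 32.249359·(cosh(1.100673) − 1) = 21.588298
T_max/T_min = cosh(S/(2a)) = 1.669418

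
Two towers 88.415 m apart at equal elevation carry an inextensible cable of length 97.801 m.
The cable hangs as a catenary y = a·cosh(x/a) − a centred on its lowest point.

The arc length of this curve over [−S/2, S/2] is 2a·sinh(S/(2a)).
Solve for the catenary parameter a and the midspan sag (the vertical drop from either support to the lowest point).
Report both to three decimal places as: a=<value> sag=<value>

seed: a₀ = √(S³/(24(L−S))) = √(88.415³/(24·9.386)) = 55.391488
iter 1: u=0.798092  f(a)=+3.035e-01  f'(a)=-3.610e-01  a ← 55.391488 − (+3.035e-01/-3.610e-01) = 56.232240
iter 2: u=0.786159  f(a)=+7.048e-03  f'(a)=-3.444e-01  a ← 56.232240 − (+7.048e-03/-3.444e-01) = 56.252705
iter 3: u=0.785873  f(a)=+4.001e-06  f'(a)=-3.440e-01  a ← 56.252705 − (+4.001e-06/-3.440e-01) = 56.252717
iter 4: u=0.785873  f(a)=+1.293e-12  f'(a)=-3.440e-01  a ← 56.252717 − (+1.293e-12/-3.440e-01) = 56.252717
converged: |Δa| < 1e-12 after 4 iterations
sag = a·(cosh(S/(2a)) − 1) = 56.252717·(cosh(0.785873) − 1) = 18.283362
T_max/T_min = cosh(S/(2a)) = 1.325022

a=56.253 sag=18.283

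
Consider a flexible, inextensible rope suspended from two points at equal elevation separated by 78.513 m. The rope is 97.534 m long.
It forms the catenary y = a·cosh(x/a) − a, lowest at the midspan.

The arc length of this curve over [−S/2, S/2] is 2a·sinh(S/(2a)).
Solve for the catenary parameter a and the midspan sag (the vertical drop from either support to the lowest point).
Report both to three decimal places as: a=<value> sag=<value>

a=33.683 sag=25.586

seed: a₀ = √(S³/(24(L−S))) = √(78.513³/(24·19.021)) = 32.560425
iter 1: u=1.205651  f(a)=+1.431e+00  f'(a)=-1.347e+00  a ← 32.560425 − (+1.431e+00/-1.347e+00) = 33.622793
iter 2: u=1.167556  f(a)=+7.303e-02  f'(a)=-1.213e+00  a ← 33.622793 − (+7.303e-02/-1.213e+00) = 33.683006
iter 3: u=1.165469  f(a)=+2.128e-04  f'(a)=-1.206e+00  a ← 33.683006 − (+2.128e-04/-1.206e+00) = 33.683182
iter 4: u=1.165463  f(a)=+1.818e-09  f'(a)=-1.206e+00  a ← 33.683182 − (+1.818e-09/-1.206e+00) = 33.683182
iter 5: u=1.165463  f(a)=+0.000e+00  f'(a)=-1.206e+00  a ← 33.683182 − (+0.000e+00/-1.206e+00) = 33.683182
converged: |Δa| < 1e-12 after 5 iterations
sag = a·(cosh(S/(2a)) − 1) = 33.683182·(cosh(1.165463) − 1) = 25.585503
T_max/T_min = cosh(S/(2a)) = 1.759593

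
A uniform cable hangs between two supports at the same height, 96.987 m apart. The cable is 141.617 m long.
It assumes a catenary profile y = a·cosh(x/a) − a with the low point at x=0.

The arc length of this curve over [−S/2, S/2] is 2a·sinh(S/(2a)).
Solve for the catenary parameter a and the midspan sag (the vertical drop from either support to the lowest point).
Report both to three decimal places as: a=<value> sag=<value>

a=31.018 sag=46.287

seed: a₀ = √(S³/(24(L−S))) = √(96.987³/(24·44.630)) = 29.184431
iter 1: u=1.661622  f(a)=+6.582e+00  f'(a)=-3.991e+00  a ← 29.184431 − (+6.582e+00/-3.991e+00) = 30.833837
iter 2: u=1.572736  f(a)=+5.992e-01  f'(a)=-3.294e+00  a ← 30.833837 − (+5.992e-01/-3.294e+00) = 31.015737
iter 3: u=1.563513  f(a)=+6.065e-03  f'(a)=-3.228e+00  a ← 31.015737 − (+6.065e-03/-3.228e+00) = 31.017616
iter 4: u=1.563418  f(a)=+6.352e-07  f'(a)=-3.227e+00  a ← 31.017616 − (+6.352e-07/-3.227e+00) = 31.017616
iter 5: u=1.563418  f(a)=-2.842e-14  f'(a)=-3.227e+00  a ← 31.017616 − (-2.842e-14/-3.227e+00) = 31.017616
converged: |Δa| < 1e-12 after 5 iterations
sag = a·(cosh(S/(2a)) − 1) = 31.017616·(cosh(1.563418) − 1) = 46.286564
T_max/T_min = cosh(S/(2a)) = 2.492267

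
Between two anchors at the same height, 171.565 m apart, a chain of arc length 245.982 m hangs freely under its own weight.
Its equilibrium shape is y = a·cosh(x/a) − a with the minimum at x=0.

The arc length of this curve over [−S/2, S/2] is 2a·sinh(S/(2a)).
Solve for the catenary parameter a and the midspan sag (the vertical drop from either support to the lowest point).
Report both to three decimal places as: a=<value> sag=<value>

seed: a₀ = √(S³/(24(L−S))) = √(171.565³/(24·74.417)) = 53.174246
iter 1: u=1.613234  f(a)=+1.031e+01  f'(a)=-3.598e+00  a ← 53.174246 − (+1.031e+01/-3.598e+00) = 56.038179
iter 2: u=1.530787  f(a)=+8.912e-01  f'(a)=-3.001e+00  a ← 56.038179 − (+8.912e-01/-3.001e+00) = 56.335161
iter 3: u=1.522717  f(a)=+8.057e-03  f'(a)=-2.947e+00  a ← 56.335161 − (+8.057e-03/-2.947e+00) = 56.337895
iter 4: u=1.522643  f(a)=+6.718e-07  f'(a)=-2.946e+00  a ← 56.337895 − (+6.718e-07/-2.946e+00) = 56.337896
iter 5: u=1.522643  f(a)=+2.842e-14  f'(a)=-2.946e+00  a ← 56.337896 − (+2.842e-14/-2.946e+00) = 56.337896
converged: |Δa| < 1e-12 after 5 iterations
sag = a·(cosh(S/(2a)) − 1) = 56.337896·(cosh(1.522643) − 1) = 78.942349
T_max/T_min = cosh(S/(2a)) = 2.401230

a=56.338 sag=78.942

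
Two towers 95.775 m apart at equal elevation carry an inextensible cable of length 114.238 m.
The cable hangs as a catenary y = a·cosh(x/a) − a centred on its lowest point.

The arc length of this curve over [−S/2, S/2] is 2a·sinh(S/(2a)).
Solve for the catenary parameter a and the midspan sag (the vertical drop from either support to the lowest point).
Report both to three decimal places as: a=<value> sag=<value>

seed: a₀ = √(S³/(24(L−S))) = √(95.775³/(24·18.463)) = 44.526800
iter 1: u=1.075476  f(a)=+1.098e+00  f'(a)=-9.293e-01  a ← 44.526800 − (+1.098e+00/-9.293e-01) = 45.707992
iter 2: u=1.047683  f(a)=+4.519e-02  f'(a)=-8.542e-01  a ← 45.707992 − (+4.519e-02/-8.542e-01) = 45.760901
iter 3: u=1.046472  f(a)=+8.390e-05  f'(a)=-8.510e-01  a ← 45.760901 − (+8.390e-05/-8.510e-01) = 45.760999
iter 4: u=1.046470  f(a)=+2.904e-10  f'(a)=-8.510e-01  a ← 45.760999 − (+2.904e-10/-8.510e-01) = 45.760999
iter 5: u=1.046470  f(a)=+1.421e-14  f'(a)=-8.510e-01  a ← 45.760999 − (+1.421e-14/-8.510e-01) = 45.760999
converged: |Δa| < 1e-12 after 5 iterations
sag = a·(cosh(S/(2a)) − 1) = 45.760999·(cosh(1.046470) − 1) = 27.428134
T_max/T_min = cosh(S/(2a)) = 1.599378

a=45.761 sag=27.428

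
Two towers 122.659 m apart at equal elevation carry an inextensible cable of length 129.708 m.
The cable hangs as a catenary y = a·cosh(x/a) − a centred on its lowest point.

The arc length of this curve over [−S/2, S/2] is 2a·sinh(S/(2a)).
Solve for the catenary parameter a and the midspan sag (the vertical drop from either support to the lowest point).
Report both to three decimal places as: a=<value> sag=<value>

a=105.332 sag=18.365

seed: a₀ = √(S³/(24(L−S))) = √(122.659³/(24·7.049)) = 104.443100
iter 1: u=0.587205  f(a)=+1.225e-01  f'(a)=-1.397e-01  a ← 104.443100 − (+1.225e-01/-1.397e-01) = 105.320232
iter 2: u=0.582315  f(a)=+1.561e-03  f'(a)=-1.362e-01  a ← 105.320232 − (+1.561e-03/-1.362e-01) = 105.331695
iter 3: u=0.582251  f(a)=+2.605e-07  f'(a)=-1.361e-01  a ← 105.331695 − (+2.605e-07/-1.361e-01) = 105.331697
iter 4: u=0.582251  f(a)=+0.000e+00  f'(a)=-1.361e-01  a ← 105.331697 − (+0.000e+00/-1.361e-01) = 105.331697
converged: |Δa| < 1e-12 after 4 iterations
sag = a·(cosh(S/(2a)) − 1) = 105.331697·(cosh(0.582251) − 1) = 18.364737
T_max/T_min = cosh(S/(2a)) = 1.174351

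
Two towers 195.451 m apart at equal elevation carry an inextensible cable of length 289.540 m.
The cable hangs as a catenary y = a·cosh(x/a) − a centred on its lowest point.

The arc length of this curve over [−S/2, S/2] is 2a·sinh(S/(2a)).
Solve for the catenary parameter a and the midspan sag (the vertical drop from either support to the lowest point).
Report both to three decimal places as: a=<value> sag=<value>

seed: a₀ = √(S³/(24(L−S))) = √(195.451³/(24·94.089)) = 57.501847
iter 1: u=1.699519  f(a)=+1.456e+01  f'(a)=-4.321e+00  a ← 57.501847 − (+1.456e+01/-4.321e+00) = 60.871944
iter 2: u=1.605428  f(a)=+1.378e+00  f'(a)=-3.538e+00  a ← 60.871944 − (+1.378e+00/-3.538e+00) = 61.261487
iter 3: u=1.595219  f(a)=+1.520e-02  f'(a)=-3.461e+00  a ← 61.261487 − (+1.520e-02/-3.461e+00) = 61.265879
iter 4: u=1.595105  f(a)=+1.894e-06  f'(a)=-3.460e+00  a ← 61.265879 − (+1.894e-06/-3.460e+00) = 61.265880
iter 5: u=1.595105  f(a)=+1.137e-13  f'(a)=-3.460e+00  a ← 61.265880 − (+1.137e-13/-3.460e+00) = 61.265880
converged: |Δa| < 1e-12 after 5 iterations
sag = a·(cosh(S/(2a)) − 1) = 61.265880·(cosh(1.595105) − 1) = 95.934187
T_max/T_min = cosh(S/(2a)) = 2.565866

a=61.266 sag=95.934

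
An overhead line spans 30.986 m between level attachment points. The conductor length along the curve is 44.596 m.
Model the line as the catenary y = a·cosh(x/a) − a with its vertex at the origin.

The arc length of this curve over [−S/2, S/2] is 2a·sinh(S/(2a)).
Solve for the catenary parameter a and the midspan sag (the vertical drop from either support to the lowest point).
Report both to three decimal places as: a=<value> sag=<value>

seed: a₀ = √(S³/(24(L−S))) = √(30.986³/(24·13.610)) = 9.543630
iter 1: u=1.623386  f(a)=+1.910e+00  f'(a)=-3.678e+00  a ← 9.543630 − (+1.910e+00/-3.678e+00) = 10.062951
iter 2: u=1.539608  f(a)=+1.670e-01  f'(a)=-3.061e+00  a ← 10.062951 − (+1.670e-01/-3.061e+00) = 10.117512
iter 3: u=1.531305  f(a)=+1.547e-03  f'(a)=-3.004e+00  a ← 10.117512 − (+1.547e-03/-3.004e+00) = 10.118026
iter 4: u=1.531227  f(a)=+1.353e-07  f'(a)=-3.004e+00  a ← 10.118026 − (+1.353e-07/-3.004e+00) = 10.118026
iter 5: u=1.531227  f(a)=+7.105e-15  f'(a)=-3.004e+00  a ← 10.118026 − (+7.105e-15/-3.004e+00) = 10.118026
converged: |Δa| < 1e-12 after 5 iterations
sag = a·(cosh(S/(2a)) − 1) = 10.118026·(cosh(1.531227) − 1) = 14.368200
T_max/T_min = cosh(S/(2a)) = 2.420059

a=10.118 sag=14.368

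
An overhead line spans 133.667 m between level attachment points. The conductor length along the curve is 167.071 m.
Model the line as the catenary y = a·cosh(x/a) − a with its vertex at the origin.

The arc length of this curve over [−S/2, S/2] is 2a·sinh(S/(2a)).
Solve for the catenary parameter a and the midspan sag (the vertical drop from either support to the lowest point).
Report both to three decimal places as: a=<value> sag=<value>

seed: a₀ = √(S³/(24(L−S))) = √(133.667³/(24·33.404)) = 54.579738
iter 1: u=1.224511  f(a)=+2.596e+00  f'(a)=-1.418e+00  a ← 54.579738 − (+2.596e+00/-1.418e+00) = 56.410635
iter 2: u=1.184768  f(a)=+1.363e-01  f'(a)=-1.272e+00  a ← 56.410635 − (+1.363e-01/-1.272e+00) = 56.517785
iter 3: u=1.182522  f(a)=+4.222e-04  f'(a)=-1.264e+00  a ← 56.517785 − (+4.222e-04/-1.264e+00) = 56.518119
iter 4: u=1.182515  f(a)=+4.078e-09  f'(a)=-1.264e+00  a ← 56.518119 − (+4.078e-09/-1.264e+00) = 56.518119
iter 5: u=1.182515  f(a)=-2.842e-14  f'(a)=-1.264e+00  a ← 56.518119 − (-2.842e-14/-1.264e+00) = 56.518119
converged: |Δa| < 1e-12 after 5 iterations
sag = a·(cosh(S/(2a)) − 1) = 56.518119·(cosh(1.182515) − 1) = 44.340582
T_max/T_min = cosh(S/(2a)) = 1.784537

a=56.518 sag=44.341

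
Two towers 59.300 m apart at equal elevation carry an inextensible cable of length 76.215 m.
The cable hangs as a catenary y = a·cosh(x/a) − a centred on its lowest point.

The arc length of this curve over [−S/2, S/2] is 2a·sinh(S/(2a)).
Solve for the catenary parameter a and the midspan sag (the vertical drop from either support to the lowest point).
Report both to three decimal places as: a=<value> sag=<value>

a=23.576 sag=21.235

seed: a₀ = √(S³/(24(L−S))) = √(59.300³/(24·16.915)) = 22.664201
iter 1: u=1.308231  f(a)=+1.508e+00  f'(a)=-1.764e+00  a ← 22.664201 − (+1.508e+00/-1.764e+00) = 23.518890
iter 2: u=1.260689  f(a)=+8.949e-02  f'(a)=-1.560e+00  a ← 23.518890 − (+8.949e-02/-1.560e+00) = 23.576239
iter 3: u=1.257622  f(a)=+3.592e-04  f'(a)=-1.548e+00  a ← 23.576239 − (+3.592e-04/-1.548e+00) = 23.576471
iter 4: u=1.257610  f(a)=+5.840e-09  f'(a)=-1.548e+00  a ← 23.576471 − (+5.840e-09/-1.548e+00) = 23.576471
iter 5: u=1.257610  f(a)=+0.000e+00  f'(a)=-1.548e+00  a ← 23.576471 − (+0.000e+00/-1.548e+00) = 23.576471
converged: |Δa| < 1e-12 after 5 iterations
sag = a·(cosh(S/(2a)) − 1) = 23.576471·(cosh(1.257610) − 1) = 21.234594
T_max/T_min = cosh(S/(2a)) = 1.900669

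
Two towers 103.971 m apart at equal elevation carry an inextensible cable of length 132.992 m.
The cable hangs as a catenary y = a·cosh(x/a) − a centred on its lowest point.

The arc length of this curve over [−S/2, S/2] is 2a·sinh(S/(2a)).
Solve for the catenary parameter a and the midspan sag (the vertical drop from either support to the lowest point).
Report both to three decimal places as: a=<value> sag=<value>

a=41.755 sag=36.764

seed: a₀ = √(S³/(24(L−S))) = √(103.971³/(24·29.021)) = 40.170434
iter 1: u=1.294123  f(a)=+2.529e+00  f'(a)=-1.702e+00  a ← 40.170434 − (+2.529e+00/-1.702e+00) = 41.656703
iter 2: u=1.247950  f(a)=+1.472e-01  f'(a)=-1.509e+00  a ← 41.656703 − (+1.472e-01/-1.509e+00) = 41.754217
iter 3: u=1.245036  f(a)=+5.661e-04  f'(a)=-1.497e+00  a ← 41.754217 − (+5.661e-04/-1.497e+00) = 41.754596
iter 4: u=1.245025  f(a)=+8.451e-09  f'(a)=-1.497e+00  a ← 41.754596 − (+8.451e-09/-1.497e+00) = 41.754596
iter 5: u=1.245025  f(a)=+2.842e-14  f'(a)=-1.497e+00  a ← 41.754596 − (+2.842e-14/-1.497e+00) = 41.754596
converged: |Δa| < 1e-12 after 5 iterations
sag = a·(cosh(S/(2a)) − 1) = 41.754596·(cosh(1.245025) − 1) = 36.763964
T_max/T_min = cosh(S/(2a)) = 1.880477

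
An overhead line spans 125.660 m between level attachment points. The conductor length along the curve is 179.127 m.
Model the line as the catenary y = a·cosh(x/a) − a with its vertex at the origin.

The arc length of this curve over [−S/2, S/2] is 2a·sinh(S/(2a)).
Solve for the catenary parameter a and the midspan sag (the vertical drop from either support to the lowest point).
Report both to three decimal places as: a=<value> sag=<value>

seed: a₀ = √(S³/(24(L−S))) = √(125.660³/(24·53.467)) = 39.323037
iter 1: u=1.597791  f(a)=+7.255e+00  f'(a)=-3.480e+00  a ← 39.323037 − (+7.255e+00/-3.480e+00) = 41.407754
iter 2: u=1.517349  f(a)=+6.169e-01  f'(a)=-2.911e+00  a ← 41.407754 − (+6.169e-01/-2.911e+00) = 41.619646
iter 3: u=1.509624  f(a)=+5.375e-03  f'(a)=-2.861e+00  a ← 41.619646 − (+5.375e-03/-2.861e+00) = 41.621526
iter 4: u=1.509555  f(a)=+4.161e-07  f'(a)=-2.860e+00  a ← 41.621526 − (+4.161e-07/-2.860e+00) = 41.621526
iter 5: u=1.509555  f(a)=+0.000e+00  f'(a)=-2.860e+00  a ← 41.621526 − (+0.000e+00/-2.860e+00) = 41.621526
converged: |Δa| < 1e-12 after 5 iterations
sag = a·(cosh(S/(2a)) − 1) = 41.621526·(cosh(1.509555) − 1) = 57.140673
T_max/T_min = cosh(S/(2a)) = 2.372863

a=41.622 sag=57.141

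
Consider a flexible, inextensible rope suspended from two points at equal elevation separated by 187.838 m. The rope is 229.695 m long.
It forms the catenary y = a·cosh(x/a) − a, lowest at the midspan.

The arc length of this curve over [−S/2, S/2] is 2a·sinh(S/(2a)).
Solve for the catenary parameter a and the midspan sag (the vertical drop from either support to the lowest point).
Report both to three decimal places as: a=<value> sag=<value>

seed: a₀ = √(S³/(24(L−S))) = √(187.838³/(24·41.857)) = 81.224213
iter 1: u=1.156293  f(a)=+2.889e+00  f'(a)=-1.175e+00  a ← 81.224213 − (+2.889e+00/-1.175e+00) = 83.682453
iter 2: u=1.122326  f(a)=+1.363e-01  f'(a)=-1.067e+00  a ← 83.682453 − (+1.363e-01/-1.067e+00) = 83.810272
iter 3: u=1.120614  f(a)=+3.370e-04  f'(a)=-1.061e+00  a ← 83.810272 − (+3.370e-04/-1.061e+00) = 83.810590
iter 4: u=1.120610  f(a)=+2.069e-09  f'(a)=-1.061e+00  a ← 83.810590 − (+2.069e-09/-1.061e+00) = 83.810590
iter 5: u=1.120610  f(a)=+0.000e+00  f'(a)=-1.061e+00  a ← 83.810590 − (+0.000e+00/-1.061e+00) = 83.810590
converged: |Δa| < 1e-12 after 5 iterations
sag = a·(cosh(S/(2a)) − 1) = 83.810590·(cosh(1.120610) − 1) = 58.365932
T_max/T_min = cosh(S/(2a)) = 1.696403

a=83.811 sag=58.366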